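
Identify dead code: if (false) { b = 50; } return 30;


condition is constant false, so the whole block is unreachable
Dead: 'if (false) { b = 50; }'


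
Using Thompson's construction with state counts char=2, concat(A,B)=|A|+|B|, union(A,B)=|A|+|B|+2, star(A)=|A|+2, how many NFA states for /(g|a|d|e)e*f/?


Syntax tree has 6 char leaf(s), 3 union(s), 1 star(s)
chars contribute 6×2 = 12; each union adds +2; each star adds +2
Total: 12 + 6 + 2 = 20 states


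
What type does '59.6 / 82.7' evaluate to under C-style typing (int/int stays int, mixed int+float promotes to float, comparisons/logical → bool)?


Operand types: float / float
Rule: mixed int/float promotes to float; int/int stays int
Result type: float


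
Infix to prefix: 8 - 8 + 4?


left-to-right (same/higher precedence on left): tree is (+ (- 8 8) 4)
Prefix: + - 8 8 4


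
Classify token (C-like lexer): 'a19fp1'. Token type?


Pattern: letter/underscore followed by alphanumerics, not a keyword
Type: IDENTIFIER


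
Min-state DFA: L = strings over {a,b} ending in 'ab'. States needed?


Track the longest suffix of input matching a prefix of 'ab': 3 classes (prefixes of length 0..2)
Minimal DFA: 3 states


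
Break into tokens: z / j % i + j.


Scan left to right, longest-match per lexeme
Tokens: ID(z), OP(/), ID(j), OP(%), ID(i), OP(+), ID(j)


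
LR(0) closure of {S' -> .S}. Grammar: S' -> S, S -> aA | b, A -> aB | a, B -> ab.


Start: S' -> .S
For each item with dot before a nonterminal B, add B -> .γ for every B-production
Closure: [S' -> .S, S -> .aA, S -> .b]


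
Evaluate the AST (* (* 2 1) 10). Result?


Evaluate inner: (* 2 1) = 2
Evaluate root: (* 2 10) = 20
Result: 20


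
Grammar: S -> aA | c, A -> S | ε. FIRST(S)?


Per alternative of S: FIRST(aA) = {a}; FIRST(c) = {c}
FIRST(S) = {a, c}


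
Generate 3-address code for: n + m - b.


Break into single-operator statements:
t1 = n + m
t2 = t1 - b


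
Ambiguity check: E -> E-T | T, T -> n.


precedence layered via separate nonterminal T: deterministic
Unambiguous


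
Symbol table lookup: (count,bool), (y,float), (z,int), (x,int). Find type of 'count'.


Lookup 'count' → type bool


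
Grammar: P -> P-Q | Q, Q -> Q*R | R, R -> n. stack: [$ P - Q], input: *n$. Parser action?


'*' can extend Q; shift to build Q -> Q*R
Action: shift


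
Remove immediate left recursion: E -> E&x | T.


Left-recursive alternatives: E&x; non-recursive: T
Introduce E': E -> TE', E' -> &xE' | ε


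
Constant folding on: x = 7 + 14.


7 + 14 = 21 at compile time
Optimized: x = 21


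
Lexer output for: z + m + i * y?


Scan left to right, longest-match per lexeme
Tokens: ID(z), OP(+), ID(m), OP(+), ID(i), OP(*), ID(y)


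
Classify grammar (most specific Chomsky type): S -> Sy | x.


Left-linear: every RHS is a terminal or one nonterminal followed by a terminal
Classification: Type 3 (Regular)


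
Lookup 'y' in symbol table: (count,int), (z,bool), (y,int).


Lookup 'y' → type int


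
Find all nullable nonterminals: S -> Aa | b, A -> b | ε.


A nonterminal is nullable iff some alternative derives ε (directly, or every symbol in it is nullable)
Nullable: {A}


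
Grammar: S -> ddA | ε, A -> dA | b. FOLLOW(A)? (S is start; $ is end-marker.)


$ ∈ FOLLOW(S). For each A -> αBβ: add FIRST(β)\{ε} to FOLLOW(B); if β nullable, add FOLLOW(A).
FOLLOW(A) = {$}


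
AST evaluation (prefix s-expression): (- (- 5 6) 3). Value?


Evaluate inner: (- 5 6) = -1
Evaluate root: (- -1 3) = -4
Result: -4


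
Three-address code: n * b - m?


Break into single-operator statements:
t1 = n * b
t2 = t1 - m


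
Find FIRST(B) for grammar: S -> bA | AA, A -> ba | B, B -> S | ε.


Per alternative of B: FIRST(S) = {b, ε}; FIRST(ε) = {ε}
FIRST(B) = {b, ε}


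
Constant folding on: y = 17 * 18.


17 * 18 = 306 at compile time
Optimized: y = 306


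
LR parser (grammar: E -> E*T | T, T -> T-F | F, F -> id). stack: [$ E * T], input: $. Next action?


handle 'E*T' on top; lookahead ∈ FOLLOW(E) = {*, $}
Action: reduce (E -> E*T)


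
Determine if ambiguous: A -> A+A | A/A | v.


'v+v/v' has two parse trees (no precedence encoded between + and /)
Ambiguous


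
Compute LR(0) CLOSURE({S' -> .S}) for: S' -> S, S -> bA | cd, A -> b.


Start: S' -> .S
For each item with dot before a nonterminal B, add B -> .γ for every B-production
Closure: [S' -> .S, S -> .bA, S -> .cd]


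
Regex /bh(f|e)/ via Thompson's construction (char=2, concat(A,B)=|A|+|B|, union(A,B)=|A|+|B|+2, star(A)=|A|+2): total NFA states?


Syntax tree has 4 char leaf(s), 1 union(s), 0 star(s)
chars contribute 4×2 = 8; each union adds +2; each star adds +2
Total: 8 + 2 + 0 = 10 states


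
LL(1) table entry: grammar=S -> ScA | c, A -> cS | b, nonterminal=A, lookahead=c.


For [A, c]: 'c' ∈ FIRST(cS)
Entry: A -> cS


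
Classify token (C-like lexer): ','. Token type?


Pattern: delimiter/punctuation
Type: PUNCTUATION


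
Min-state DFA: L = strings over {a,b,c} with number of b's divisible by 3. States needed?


Track (count of b) mod 3: states 0..2, accept at 0
Minimal DFA: 3 states


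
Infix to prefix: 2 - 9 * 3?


'*' binds tighter: tree is (- 2 (* 9 3))
Prefix: - 2 * 9 3


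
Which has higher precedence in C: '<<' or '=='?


'<<' is shift (level 8); '==' is equality (level 6)
Higher level binds tighter
'<<' has higher precedence than '=='


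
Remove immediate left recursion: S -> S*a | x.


Left-recursive alternatives: S*a; non-recursive: x
Introduce S': S -> xS', S' -> *aS' | ε


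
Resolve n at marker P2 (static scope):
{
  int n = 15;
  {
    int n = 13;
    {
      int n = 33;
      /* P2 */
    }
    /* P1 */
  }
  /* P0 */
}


n declared in the same block as P2
n = 33


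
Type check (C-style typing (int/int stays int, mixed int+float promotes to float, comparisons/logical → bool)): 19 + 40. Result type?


Operand types: int + int
Rule: mixed int/float promotes to float; int/int stays int
Result type: int


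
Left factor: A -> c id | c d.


Common prefix: 'c'
Factored: A -> c A', A' -> id | d


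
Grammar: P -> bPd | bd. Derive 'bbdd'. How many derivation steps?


Derivation: P => bPd => bbdd
Steps: 2


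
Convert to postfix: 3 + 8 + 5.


Left to right (same or higher precedence on left)
Postfix: 3 8 + 5 +


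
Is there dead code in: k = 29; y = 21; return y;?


k is assigned but never read
Dead: 'k = 29'


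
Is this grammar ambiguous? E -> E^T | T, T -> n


precedence layered via separate nonterminal T: deterministic
Unambiguous


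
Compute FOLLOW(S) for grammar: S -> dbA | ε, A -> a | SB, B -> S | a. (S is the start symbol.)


$ ∈ FOLLOW(S). For each A -> αBβ: add FIRST(β)\{ε} to FOLLOW(B); if β nullable, add FOLLOW(A).
FOLLOW(S) = {$, a, d}


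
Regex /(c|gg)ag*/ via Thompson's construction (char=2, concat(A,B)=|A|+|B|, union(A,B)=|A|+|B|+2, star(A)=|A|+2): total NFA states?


Syntax tree has 5 char leaf(s), 1 union(s), 1 star(s)
chars contribute 5×2 = 10; each union adds +2; each star adds +2
Total: 10 + 2 + 2 = 14 states


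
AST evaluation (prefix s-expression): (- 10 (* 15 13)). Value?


Evaluate inner: (* 15 13) = 195
Evaluate root: (- 10 195) = -185
Result: -185


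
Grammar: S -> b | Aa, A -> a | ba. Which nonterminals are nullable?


A nonterminal is nullable iff some alternative derives ε (directly, or every symbol in it is nullable)
Nullable: {}


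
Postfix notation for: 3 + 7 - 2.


Left to right (same or higher precedence on left)
Postfix: 3 7 + 2 -


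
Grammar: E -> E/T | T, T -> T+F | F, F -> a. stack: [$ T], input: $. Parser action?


lookahead ∉ {+} so T won't extend; reduce E -> T
Action: reduce (E -> T)


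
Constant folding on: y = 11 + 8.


11 + 8 = 19 at compile time
Optimized: y = 19


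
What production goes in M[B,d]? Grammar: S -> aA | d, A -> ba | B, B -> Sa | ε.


For [B, d]: 'd' ∈ FIRST(Sa)
Entry: B -> Sa


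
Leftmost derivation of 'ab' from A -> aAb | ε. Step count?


Derivation: A => aAb => ab
Steps: 2


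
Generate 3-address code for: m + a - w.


Break into single-operator statements:
t1 = m + a
t2 = t1 - w


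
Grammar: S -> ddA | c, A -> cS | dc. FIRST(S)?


Per alternative of S: FIRST(ddA) = {d}; FIRST(c) = {c}
FIRST(S) = {c, d}


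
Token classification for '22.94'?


Pattern: digits with a decimal point
Type: FLOAT_LITERAL


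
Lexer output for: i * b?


Scan left to right, longest-match per lexeme
Tokens: ID(i), OP(*), ID(b)


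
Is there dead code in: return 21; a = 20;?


statement follows a return and is unreachable
Dead: 'a = 20'


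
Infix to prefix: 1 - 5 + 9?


left-to-right (same/higher precedence on left): tree is (+ (- 1 5) 9)
Prefix: + - 1 5 9


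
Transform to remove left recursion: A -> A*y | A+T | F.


Left-recursive alternatives: A*y, A+T; non-recursive: F
Introduce A': A -> FA', A' -> *yA' | +TA' | ε


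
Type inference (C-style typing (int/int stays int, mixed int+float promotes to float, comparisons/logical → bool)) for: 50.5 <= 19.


Operand types: float <= int
Rule: comparison yields bool
Result type: bool


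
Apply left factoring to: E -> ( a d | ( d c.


Common prefix: '('
Factored: E -> ( E', E' -> a d | d c


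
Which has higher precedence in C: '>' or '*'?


'*' is multiplicative (level 10); '>' is relational (level 7)
Higher level binds tighter
'*' has higher precedence than '>'


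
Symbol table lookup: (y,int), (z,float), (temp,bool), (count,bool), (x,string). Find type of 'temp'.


Lookup 'temp' → type bool


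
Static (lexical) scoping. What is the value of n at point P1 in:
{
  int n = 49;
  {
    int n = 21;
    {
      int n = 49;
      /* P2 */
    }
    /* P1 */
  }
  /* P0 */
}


n declared in the same block as P1
n = 21


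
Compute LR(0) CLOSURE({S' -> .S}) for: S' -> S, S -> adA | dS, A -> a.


Start: S' -> .S
For each item with dot before a nonterminal B, add B -> .γ for every B-production
Closure: [S' -> .S, S -> .adA, S -> .dS]


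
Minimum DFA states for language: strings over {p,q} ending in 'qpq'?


Track the longest suffix of input matching a prefix of 'qpq': 4 classes (prefixes of length 0..3)
Minimal DFA: 4 states


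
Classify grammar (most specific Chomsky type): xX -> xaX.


LHS has context (more than one symbol) and |LHS| ≤ |RHS|
Classification: Type 1 (Context-Sensitive)


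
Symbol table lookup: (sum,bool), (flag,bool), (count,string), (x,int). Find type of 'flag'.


Lookup 'flag' → type bool


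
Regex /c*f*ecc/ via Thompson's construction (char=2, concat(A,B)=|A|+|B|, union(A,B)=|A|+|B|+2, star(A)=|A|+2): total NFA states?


Syntax tree has 5 char leaf(s), 0 union(s), 2 star(s)
chars contribute 5×2 = 10; each union adds +2; each star adds +2
Total: 10 + 0 + 4 = 14 states


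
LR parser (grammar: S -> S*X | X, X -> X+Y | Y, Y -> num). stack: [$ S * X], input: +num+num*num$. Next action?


'+' can extend X; shift to build X -> X+Y
Action: shift


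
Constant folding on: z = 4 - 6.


4 - 6 = -2 at compile time
Optimized: z = -2


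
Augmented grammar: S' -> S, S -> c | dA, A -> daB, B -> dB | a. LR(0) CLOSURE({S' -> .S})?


Start: S' -> .S
For each item with dot before a nonterminal B, add B -> .γ for every B-production
Closure: [S' -> .S, S -> .c, S -> .dA]


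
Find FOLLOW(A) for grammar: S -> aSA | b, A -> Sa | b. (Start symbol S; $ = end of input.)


$ ∈ FOLLOW(S). For each A -> αBβ: add FIRST(β)\{ε} to FOLLOW(B); if β nullable, add FOLLOW(A).
FOLLOW(A) = {$, a, b}


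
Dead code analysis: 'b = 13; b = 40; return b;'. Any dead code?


first assignment to b is overwritten before any read
Dead: 'b = 13'


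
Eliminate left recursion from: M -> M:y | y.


Left-recursive alternatives: M:y; non-recursive: y
Introduce M': M -> yM', M' -> :yM' | ε


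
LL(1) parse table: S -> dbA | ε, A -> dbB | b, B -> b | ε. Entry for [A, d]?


For [A, d]: 'd' ∈ FIRST(dbB)
Entry: A -> dbB


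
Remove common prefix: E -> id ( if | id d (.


Common prefix: 'id'
Factored: E -> id E', E' -> ( if | d (


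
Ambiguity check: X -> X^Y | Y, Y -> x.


precedence layered via separate nonterminal Y: deterministic
Unambiguous


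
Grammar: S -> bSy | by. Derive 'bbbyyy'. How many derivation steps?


Derivation: S => bSy => bbSyy => bbbyyy
Steps: 3


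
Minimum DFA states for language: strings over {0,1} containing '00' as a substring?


KMP-style automaton: 2 progress states + 1 absorbing accept = 3
Minimal DFA: 3 states


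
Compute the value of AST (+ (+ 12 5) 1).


Evaluate inner: (+ 12 5) = 17
Evaluate root: (+ 17 1) = 18
Result: 18


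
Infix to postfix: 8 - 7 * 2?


* has higher precedence, evaluate 7*2 first
Postfix: 8 7 2 * -


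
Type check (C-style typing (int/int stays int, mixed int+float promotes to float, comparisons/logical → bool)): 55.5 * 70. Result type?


Operand types: float * int
Rule: mixed int/float promotes to float; int/int stays int
Result type: float


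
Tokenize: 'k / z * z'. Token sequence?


Scan left to right, longest-match per lexeme
Tokens: ID(k), OP(/), ID(z), OP(*), ID(z)


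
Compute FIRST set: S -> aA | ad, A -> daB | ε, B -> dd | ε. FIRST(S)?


Per alternative of S: FIRST(aA) = {a}; FIRST(ad) = {a}
FIRST(S) = {a}


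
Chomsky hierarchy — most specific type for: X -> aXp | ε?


Single nonterminal LHS, but a^n p^n is not regular
Classification: Type 2 (Context-Free)


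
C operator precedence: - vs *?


'*' is multiplicative (level 10); '-' is additive (level 9)
Higher level binds tighter
'*' has higher precedence than '-'


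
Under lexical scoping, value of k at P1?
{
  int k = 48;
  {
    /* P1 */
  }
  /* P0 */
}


P1's block does not declare k; resolves to the enclosing declaration at depth 0
k = 48


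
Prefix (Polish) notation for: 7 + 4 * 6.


'*' binds tighter: tree is (+ 7 (* 4 6))
Prefix: + 7 * 4 6


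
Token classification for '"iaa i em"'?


Pattern: double-quoted sequence
Type: STRING_LITERAL


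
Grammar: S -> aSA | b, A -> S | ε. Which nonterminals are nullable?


A nonterminal is nullable iff some alternative derives ε (directly, or every symbol in it is nullable)
Nullable: {A}


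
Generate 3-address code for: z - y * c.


Break into single-operator statements:
t1 = y * c
t2 = z - t1


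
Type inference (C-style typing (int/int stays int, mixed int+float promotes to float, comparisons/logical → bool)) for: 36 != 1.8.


Operand types: int != float
Rule: comparison yields bool
Result type: bool


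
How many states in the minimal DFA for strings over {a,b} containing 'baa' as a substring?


KMP-style automaton: 3 progress states + 1 absorbing accept = 4
Minimal DFA: 4 states


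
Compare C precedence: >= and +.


'+' is additive (level 9); '>=' is relational (level 7)
Higher level binds tighter
'+' has higher precedence than '>='


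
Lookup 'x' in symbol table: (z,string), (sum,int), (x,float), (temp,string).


Lookup 'x' → type float


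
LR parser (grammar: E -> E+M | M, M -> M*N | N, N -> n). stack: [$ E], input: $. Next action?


start symbol E on stack, input exhausted
Action: accept


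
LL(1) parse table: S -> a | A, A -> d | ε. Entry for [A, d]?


For [A, d]: 'd' ∈ FIRST(d)
Entry: A -> d


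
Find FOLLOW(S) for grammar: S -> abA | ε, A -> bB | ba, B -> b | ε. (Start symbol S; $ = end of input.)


$ ∈ FOLLOW(S). For each A -> αBβ: add FIRST(β)\{ε} to FOLLOW(B); if β nullable, add FOLLOW(A).
FOLLOW(S) = {$}


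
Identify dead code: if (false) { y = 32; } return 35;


condition is constant false, so the whole block is unreachable
Dead: 'if (false) { y = 32; }'


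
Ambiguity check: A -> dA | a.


right-linear, alternatives start with distinct terminals 'd' vs 'a': unique leftmost derivation
Unambiguous


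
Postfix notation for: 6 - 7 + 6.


Left to right (same or higher precedence on left)
Postfix: 6 7 - 6 +


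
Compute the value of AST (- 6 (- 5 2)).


Evaluate inner: (- 5 2) = 3
Evaluate root: (- 6 3) = 3
Result: 3


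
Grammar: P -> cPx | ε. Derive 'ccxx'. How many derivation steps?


Derivation: P => cPx => ccPxx => ccxx
Steps: 3


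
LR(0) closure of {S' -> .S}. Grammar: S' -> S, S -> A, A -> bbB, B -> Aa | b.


Start: S' -> .S
For each item with dot before a nonterminal B, add B -> .γ for every B-production
Closure: [S' -> .S, S -> .A, A -> .bbB]


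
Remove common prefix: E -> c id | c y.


Common prefix: 'c'
Factored: E -> c E', E' -> id | y


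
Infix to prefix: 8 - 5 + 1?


left-to-right (same/higher precedence on left): tree is (+ (- 8 5) 1)
Prefix: + - 8 5 1


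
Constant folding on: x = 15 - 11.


15 - 11 = 4 at compile time
Optimized: x = 4


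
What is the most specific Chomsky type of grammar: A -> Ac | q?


Left-linear: every RHS is a terminal or one nonterminal followed by a terminal
Classification: Type 3 (Regular)


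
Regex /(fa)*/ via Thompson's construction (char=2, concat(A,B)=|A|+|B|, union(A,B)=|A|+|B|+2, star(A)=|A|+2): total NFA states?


Syntax tree has 2 char leaf(s), 0 union(s), 1 star(s)
chars contribute 2×2 = 4; each union adds +2; each star adds +2
Total: 4 + 0 + 2 = 6 states


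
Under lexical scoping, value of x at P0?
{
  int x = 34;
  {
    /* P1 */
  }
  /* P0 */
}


x declared in the same block as P0
x = 34


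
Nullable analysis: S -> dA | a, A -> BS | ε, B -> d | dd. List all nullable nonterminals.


A nonterminal is nullable iff some alternative derives ε (directly, or every symbol in it is nullable)
Nullable: {A}


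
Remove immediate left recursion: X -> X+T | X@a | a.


Left-recursive alternatives: X+T, X@a; non-recursive: a
Introduce X': X -> aX', X' -> +TX' | @aX' | ε


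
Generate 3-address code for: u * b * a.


Break into single-operator statements:
t1 = u * b
t2 = t1 * a


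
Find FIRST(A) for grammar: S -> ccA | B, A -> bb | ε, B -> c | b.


Per alternative of A: FIRST(bb) = {b}; FIRST(ε) = {ε}
FIRST(A) = {b, ε}


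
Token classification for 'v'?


Pattern: letter/underscore followed by alphanumerics, not a keyword
Type: IDENTIFIER


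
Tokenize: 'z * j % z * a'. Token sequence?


Scan left to right, longest-match per lexeme
Tokens: ID(z), OP(*), ID(j), OP(%), ID(z), OP(*), ID(a)


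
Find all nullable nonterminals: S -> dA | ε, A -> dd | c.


A nonterminal is nullable iff some alternative derives ε (directly, or every symbol in it is nullable)
Nullable: {S}


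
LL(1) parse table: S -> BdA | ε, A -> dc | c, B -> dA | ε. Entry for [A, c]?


For [A, c]: 'c' ∈ FIRST(c)
Entry: A -> c


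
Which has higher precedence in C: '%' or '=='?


'%' is multiplicative (level 10); '==' is equality (level 6)
Higher level binds tighter
'%' has higher precedence than '=='


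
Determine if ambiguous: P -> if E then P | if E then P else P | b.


dangling else: 'if E then if E then b else b' parses two ways
Ambiguous


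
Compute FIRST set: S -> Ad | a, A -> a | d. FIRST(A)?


Per alternative of A: FIRST(a) = {a}; FIRST(d) = {d}
FIRST(A) = {a, d}


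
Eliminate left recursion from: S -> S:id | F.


Left-recursive alternatives: S:id; non-recursive: F
Introduce S': S -> FS', S' -> :idS' | ε


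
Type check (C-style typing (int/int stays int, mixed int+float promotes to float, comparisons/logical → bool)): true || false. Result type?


Operand types: bool || bool
Rule: logical operators take bool operands and yield bool
Result type: bool


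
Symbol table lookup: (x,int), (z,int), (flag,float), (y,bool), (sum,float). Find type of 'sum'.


Lookup 'sum' → type float


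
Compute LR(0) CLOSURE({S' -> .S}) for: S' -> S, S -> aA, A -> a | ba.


Start: S' -> .S
For each item with dot before a nonterminal B, add B -> .γ for every B-production
Closure: [S' -> .S, S -> .aA]


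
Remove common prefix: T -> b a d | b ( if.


Common prefix: 'b'
Factored: T -> b T', T' -> a d | ( if


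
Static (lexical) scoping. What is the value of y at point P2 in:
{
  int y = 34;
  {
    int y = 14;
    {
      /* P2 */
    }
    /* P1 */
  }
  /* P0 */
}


P2's block does not declare y; resolves to the enclosing declaration at depth 1
y = 14


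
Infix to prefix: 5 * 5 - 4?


left-to-right (same/higher precedence on left): tree is (- (* 5 5) 4)
Prefix: - * 5 5 4


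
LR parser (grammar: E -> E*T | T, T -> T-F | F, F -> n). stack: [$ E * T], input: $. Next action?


handle 'E*T' on top; lookahead ∈ FOLLOW(E) = {*, $}
Action: reduce (E -> E*T)


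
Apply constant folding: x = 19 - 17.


19 - 17 = 2 at compile time
Optimized: x = 2


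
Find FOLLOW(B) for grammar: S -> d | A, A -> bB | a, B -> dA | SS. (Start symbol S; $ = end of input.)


$ ∈ FOLLOW(S). For each A -> αBβ: add FIRST(β)\{ε} to FOLLOW(B); if β nullable, add FOLLOW(A).
FOLLOW(B) = {$, a, b, d}


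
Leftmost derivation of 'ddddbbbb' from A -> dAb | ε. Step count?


Derivation: A => dAb => ddAbb => dddAbbb => ddddAbbbb => ddddbbbb
Steps: 5


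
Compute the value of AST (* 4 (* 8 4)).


Evaluate inner: (* 8 4) = 32
Evaluate root: (* 4 32) = 128
Result: 128


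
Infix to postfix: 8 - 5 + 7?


Left to right (same or higher precedence on left)
Postfix: 8 5 - 7 +


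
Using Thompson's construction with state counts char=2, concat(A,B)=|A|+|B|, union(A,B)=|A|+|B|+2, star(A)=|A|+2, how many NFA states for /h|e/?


Syntax tree has 2 char leaf(s), 1 union(s), 0 star(s)
chars contribute 2×2 = 4; each union adds +2; each star adds +2
Total: 4 + 2 + 0 = 6 states


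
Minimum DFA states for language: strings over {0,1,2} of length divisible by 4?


Track length mod 4: states 0..3, accept at 0
Minimal DFA: 4 states


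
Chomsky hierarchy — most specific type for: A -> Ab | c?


Left-linear: every RHS is a terminal or one nonterminal followed by a terminal
Classification: Type 3 (Regular)


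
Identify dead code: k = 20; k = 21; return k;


first assignment to k is overwritten before any read
Dead: 'k = 20'


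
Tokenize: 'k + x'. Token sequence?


Scan left to right, longest-match per lexeme
Tokens: ID(k), OP(+), ID(x)


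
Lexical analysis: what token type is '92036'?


Pattern: digits only
Type: INTEGER_LITERAL


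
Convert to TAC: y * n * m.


Break into single-operator statements:
t1 = y * n
t2 = t1 * m


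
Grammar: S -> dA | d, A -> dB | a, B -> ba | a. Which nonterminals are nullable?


A nonterminal is nullable iff some alternative derives ε (directly, or every symbol in it is nullable)
Nullable: {}


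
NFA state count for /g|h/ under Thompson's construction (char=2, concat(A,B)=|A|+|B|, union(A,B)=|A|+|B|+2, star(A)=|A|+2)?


Syntax tree has 2 char leaf(s), 1 union(s), 0 star(s)
chars contribute 2×2 = 4; each union adds +2; each star adds +2
Total: 4 + 2 + 0 = 6 states


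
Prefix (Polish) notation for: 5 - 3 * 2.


'*' binds tighter: tree is (- 5 (* 3 2))
Prefix: - 5 * 3 2


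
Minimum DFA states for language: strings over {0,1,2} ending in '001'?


Track the longest suffix of input matching a prefix of '001': 4 classes (prefixes of length 0..3)
Minimal DFA: 4 states


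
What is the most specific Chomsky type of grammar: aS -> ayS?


LHS has context (more than one symbol) and |LHS| ≤ |RHS|
Classification: Type 1 (Context-Sensitive)


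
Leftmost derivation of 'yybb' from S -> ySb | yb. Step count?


Derivation: S => ySb => yybb
Steps: 2


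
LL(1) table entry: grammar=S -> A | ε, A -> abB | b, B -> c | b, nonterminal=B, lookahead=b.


For [B, b]: 'b' ∈ FIRST(b)
Entry: B -> b


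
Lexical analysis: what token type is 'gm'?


Pattern: letter/underscore followed by alphanumerics, not a keyword
Type: IDENTIFIER


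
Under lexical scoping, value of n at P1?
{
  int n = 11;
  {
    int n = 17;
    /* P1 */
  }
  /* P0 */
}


n declared in the same block as P1
n = 17


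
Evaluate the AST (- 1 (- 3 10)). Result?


Evaluate inner: (- 3 10) = -7
Evaluate root: (- 1 -7) = 8
Result: 8


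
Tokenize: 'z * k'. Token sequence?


Scan left to right, longest-match per lexeme
Tokens: ID(z), OP(*), ID(k)


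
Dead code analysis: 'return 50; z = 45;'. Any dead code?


statement follows a return and is unreachable
Dead: 'z = 45'


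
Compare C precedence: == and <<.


'<<' is shift (level 8); '==' is equality (level 6)
Higher level binds tighter
'<<' has higher precedence than '=='


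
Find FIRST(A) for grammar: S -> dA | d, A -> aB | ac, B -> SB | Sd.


Per alternative of A: FIRST(aB) = {a}; FIRST(ac) = {a}
FIRST(A) = {a}


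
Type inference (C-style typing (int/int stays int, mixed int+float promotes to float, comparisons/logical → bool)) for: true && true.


Operand types: bool && bool
Rule: logical operators take bool operands and yield bool
Result type: bool


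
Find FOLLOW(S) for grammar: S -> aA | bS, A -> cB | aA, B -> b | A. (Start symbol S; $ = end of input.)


$ ∈ FOLLOW(S). For each A -> αBβ: add FIRST(β)\{ε} to FOLLOW(B); if β nullable, add FOLLOW(A).
FOLLOW(S) = {$}


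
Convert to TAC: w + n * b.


Break into single-operator statements:
t1 = n * b
t2 = w + t1


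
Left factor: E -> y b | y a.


Common prefix: 'y'
Factored: E -> y E', E' -> b | a


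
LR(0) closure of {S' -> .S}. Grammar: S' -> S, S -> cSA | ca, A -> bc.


Start: S' -> .S
For each item with dot before a nonterminal B, add B -> .γ for every B-production
Closure: [S' -> .S, S -> .cSA, S -> .ca]


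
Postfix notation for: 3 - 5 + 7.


Left to right (same or higher precedence on left)
Postfix: 3 5 - 7 +


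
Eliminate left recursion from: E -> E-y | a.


Left-recursive alternatives: E-y; non-recursive: a
Introduce E': E -> aE', E' -> -yE' | ε


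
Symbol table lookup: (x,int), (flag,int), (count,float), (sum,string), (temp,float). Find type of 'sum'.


Lookup 'sum' → type string


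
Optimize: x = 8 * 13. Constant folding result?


8 * 13 = 104 at compile time
Optimized: x = 104


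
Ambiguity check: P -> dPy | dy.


balanced d^n…y^n: each string has a unique parse
Unambiguous


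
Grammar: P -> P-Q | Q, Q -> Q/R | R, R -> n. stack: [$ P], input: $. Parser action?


start symbol P on stack, input exhausted
Action: accept


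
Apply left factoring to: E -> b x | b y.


Common prefix: 'b'
Factored: E -> b E', E' -> x | y


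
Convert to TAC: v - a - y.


Break into single-operator statements:
t1 = v - a
t2 = t1 - y


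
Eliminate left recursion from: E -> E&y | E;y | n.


Left-recursive alternatives: E&y, E;y; non-recursive: n
Introduce E': E -> nE', E' -> &yE' | ;yE' | ε


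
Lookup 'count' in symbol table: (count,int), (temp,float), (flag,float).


Lookup 'count' → type int


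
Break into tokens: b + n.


Scan left to right, longest-match per lexeme
Tokens: ID(b), OP(+), ID(n)


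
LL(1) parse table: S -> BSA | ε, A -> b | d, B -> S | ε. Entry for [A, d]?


For [A, d]: 'd' ∈ FIRST(d)
Entry: A -> d


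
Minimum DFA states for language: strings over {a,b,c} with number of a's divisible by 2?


Track (count of a) mod 2: states 0..1, accept at 0
Minimal DFA: 2 states


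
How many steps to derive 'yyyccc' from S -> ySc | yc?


Derivation: S => ySc => yyScc => yyyccc
Steps: 3


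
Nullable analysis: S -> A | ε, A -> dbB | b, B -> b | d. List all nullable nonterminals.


A nonterminal is nullable iff some alternative derives ε (directly, or every symbol in it is nullable)
Nullable: {S}


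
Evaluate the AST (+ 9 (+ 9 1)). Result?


Evaluate inner: (+ 9 1) = 10
Evaluate root: (+ 9 10) = 19
Result: 19


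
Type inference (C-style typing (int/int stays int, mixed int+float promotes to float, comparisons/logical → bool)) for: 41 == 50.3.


Operand types: int == float
Rule: comparison yields bool
Result type: bool


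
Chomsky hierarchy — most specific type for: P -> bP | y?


Right-linear: every RHS is a terminal or a terminal followed by one nonterminal
Classification: Type 3 (Regular)


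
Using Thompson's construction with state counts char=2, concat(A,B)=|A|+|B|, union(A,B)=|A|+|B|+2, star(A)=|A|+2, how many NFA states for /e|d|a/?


Syntax tree has 3 char leaf(s), 2 union(s), 0 star(s)
chars contribute 3×2 = 6; each union adds +2; each star adds +2
Total: 6 + 4 + 0 = 10 states


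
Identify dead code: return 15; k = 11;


statement follows a return and is unreachable
Dead: 'k = 11'


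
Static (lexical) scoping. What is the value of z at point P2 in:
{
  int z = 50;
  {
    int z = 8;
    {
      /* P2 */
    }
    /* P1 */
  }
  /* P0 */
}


P2's block does not declare z; resolves to the enclosing declaration at depth 1
z = 8


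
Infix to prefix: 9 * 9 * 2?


left-to-right (same/higher precedence on left): tree is (* (* 9 9) 2)
Prefix: * * 9 9 2


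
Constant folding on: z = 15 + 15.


15 + 15 = 30 at compile time
Optimized: z = 30


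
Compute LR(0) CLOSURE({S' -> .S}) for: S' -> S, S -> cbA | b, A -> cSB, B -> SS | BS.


Start: S' -> .S
For each item with dot before a nonterminal B, add B -> .γ for every B-production
Closure: [S' -> .S, S -> .cbA, S -> .b]


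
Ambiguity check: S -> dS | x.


right-linear, alternatives start with distinct terminals 'd' vs 'x': unique leftmost derivation
Unambiguous


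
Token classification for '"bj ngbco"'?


Pattern: double-quoted sequence
Type: STRING_LITERAL


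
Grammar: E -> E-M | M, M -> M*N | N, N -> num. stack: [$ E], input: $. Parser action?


start symbol E on stack, input exhausted
Action: accept


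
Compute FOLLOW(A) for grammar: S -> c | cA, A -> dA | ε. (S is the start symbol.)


$ ∈ FOLLOW(S). For each A -> αBβ: add FIRST(β)\{ε} to FOLLOW(B); if β nullable, add FOLLOW(A).
FOLLOW(A) = {$}


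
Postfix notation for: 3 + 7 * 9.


* has higher precedence, evaluate 7*9 first
Postfix: 3 7 9 * +


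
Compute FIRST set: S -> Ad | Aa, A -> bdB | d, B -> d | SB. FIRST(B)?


Per alternative of B: FIRST(d) = {d}; FIRST(SB) = {b, d}
FIRST(B) = {b, d}


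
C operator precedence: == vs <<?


'<<' is shift (level 8); '==' is equality (level 6)
Higher level binds tighter
'<<' has higher precedence than '=='


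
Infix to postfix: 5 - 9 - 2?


Left to right (same or higher precedence on left)
Postfix: 5 9 - 2 -


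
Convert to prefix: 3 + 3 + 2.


left-to-right (same/higher precedence on left): tree is (+ (+ 3 3) 2)
Prefix: + + 3 3 2


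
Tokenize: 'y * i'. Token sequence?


Scan left to right, longest-match per lexeme
Tokens: ID(y), OP(*), ID(i)


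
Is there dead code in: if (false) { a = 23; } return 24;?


condition is constant false, so the whole block is unreachable
Dead: 'if (false) { a = 23; }'


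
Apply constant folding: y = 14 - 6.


14 - 6 = 8 at compile time
Optimized: y = 8


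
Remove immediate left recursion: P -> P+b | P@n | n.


Left-recursive alternatives: P+b, P@n; non-recursive: n
Introduce P': P -> nP', P' -> +bP' | @nP' | ε


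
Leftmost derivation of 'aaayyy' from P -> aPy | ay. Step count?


Derivation: P => aPy => aaPyy => aaayyy
Steps: 3


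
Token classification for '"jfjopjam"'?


Pattern: double-quoted sequence
Type: STRING_LITERAL


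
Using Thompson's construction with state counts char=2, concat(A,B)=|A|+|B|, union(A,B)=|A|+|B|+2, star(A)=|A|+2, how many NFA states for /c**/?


Syntax tree has 1 char leaf(s), 0 union(s), 2 star(s)
chars contribute 1×2 = 2; each union adds +2; each star adds +2
Total: 2 + 0 + 4 = 6 states


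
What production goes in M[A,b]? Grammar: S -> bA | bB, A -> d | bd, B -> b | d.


For [A, b]: 'b' ∈ FIRST(bd)
Entry: A -> bd


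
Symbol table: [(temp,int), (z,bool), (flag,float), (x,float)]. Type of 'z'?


Lookup 'z' → type bool


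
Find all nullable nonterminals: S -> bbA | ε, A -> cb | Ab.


A nonterminal is nullable iff some alternative derives ε (directly, or every symbol in it is nullable)
Nullable: {S}


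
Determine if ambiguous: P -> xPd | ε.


balanced x^n…d^n: each string has a unique parse
Unambiguous


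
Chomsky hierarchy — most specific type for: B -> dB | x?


Right-linear: every RHS is a terminal or a terminal followed by one nonterminal
Classification: Type 3 (Regular)


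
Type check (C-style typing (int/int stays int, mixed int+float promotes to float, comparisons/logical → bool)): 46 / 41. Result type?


Operand types: int / int
Rule: mixed int/float promotes to float; int/int stays int
Result type: int


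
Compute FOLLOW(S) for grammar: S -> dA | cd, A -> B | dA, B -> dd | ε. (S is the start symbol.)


$ ∈ FOLLOW(S). For each A -> αBβ: add FIRST(β)\{ε} to FOLLOW(B); if β nullable, add FOLLOW(A).
FOLLOW(S) = {$}


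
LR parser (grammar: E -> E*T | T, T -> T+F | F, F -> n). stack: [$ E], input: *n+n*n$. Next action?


shift '*' to continue E -> E*T
Action: shift


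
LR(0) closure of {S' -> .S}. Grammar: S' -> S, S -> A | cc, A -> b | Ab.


Start: S' -> .S
For each item with dot before a nonterminal B, add B -> .γ for every B-production
Closure: [S' -> .S, S -> .A, S -> .cc, A -> .b, A -> .Ab]


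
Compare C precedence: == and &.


'==' is equality (level 6); '&' is bitwise AND (level 5)
Higher level binds tighter
'==' has higher precedence than '&'


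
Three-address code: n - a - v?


Break into single-operator statements:
t1 = n - a
t2 = t1 - v


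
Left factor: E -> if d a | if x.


Common prefix: 'if'
Factored: E -> if E', E' -> d a | x


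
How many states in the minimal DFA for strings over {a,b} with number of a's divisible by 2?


Track (count of a) mod 2: states 0..1, accept at 0
Minimal DFA: 2 states


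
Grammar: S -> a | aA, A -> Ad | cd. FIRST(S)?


Per alternative of S: FIRST(a) = {a}; FIRST(aA) = {a}
FIRST(S) = {a}


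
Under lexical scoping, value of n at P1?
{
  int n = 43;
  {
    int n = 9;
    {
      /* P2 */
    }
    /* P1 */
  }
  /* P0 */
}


n declared in the same block as P1
n = 9


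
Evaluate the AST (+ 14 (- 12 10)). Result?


Evaluate inner: (- 12 10) = 2
Evaluate root: (+ 14 2) = 16
Result: 16


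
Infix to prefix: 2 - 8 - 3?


left-to-right (same/higher precedence on left): tree is (- (- 2 8) 3)
Prefix: - - 2 8 3


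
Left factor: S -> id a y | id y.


Common prefix: 'id'
Factored: S -> id S', S' -> a y | y


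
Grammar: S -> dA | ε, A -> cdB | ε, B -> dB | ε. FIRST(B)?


Per alternative of B: FIRST(dB) = {d}; FIRST(ε) = {ε}
FIRST(B) = {d, ε}


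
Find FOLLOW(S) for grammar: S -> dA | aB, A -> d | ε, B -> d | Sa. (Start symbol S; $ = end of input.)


$ ∈ FOLLOW(S). For each A -> αBβ: add FIRST(β)\{ε} to FOLLOW(B); if β nullable, add FOLLOW(A).
FOLLOW(S) = {$, a}


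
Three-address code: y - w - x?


Break into single-operator statements:
t1 = y - w
t2 = t1 - x


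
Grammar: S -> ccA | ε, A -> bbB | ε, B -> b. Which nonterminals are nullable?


A nonterminal is nullable iff some alternative derives ε (directly, or every symbol in it is nullable)
Nullable: {A, S}


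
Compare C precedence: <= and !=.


'<=' is relational (level 7); '!=' is equality (level 6)
Higher level binds tighter
'<=' has higher precedence than '!='


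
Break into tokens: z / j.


Scan left to right, longest-match per lexeme
Tokens: ID(z), OP(/), ID(j)


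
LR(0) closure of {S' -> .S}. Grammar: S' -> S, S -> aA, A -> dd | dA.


Start: S' -> .S
For each item with dot before a nonterminal B, add B -> .γ for every B-production
Closure: [S' -> .S, S -> .aA]


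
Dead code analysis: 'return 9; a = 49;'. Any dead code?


statement follows a return and is unreachable
Dead: 'a = 49'


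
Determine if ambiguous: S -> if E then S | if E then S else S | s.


dangling else: 'if E then if E then s else s' parses two ways
Ambiguous


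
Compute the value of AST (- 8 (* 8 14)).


Evaluate inner: (* 8 14) = 112
Evaluate root: (- 8 112) = -104
Result: -104


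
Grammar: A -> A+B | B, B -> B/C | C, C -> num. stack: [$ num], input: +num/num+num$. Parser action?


'num' on top is the handle for C -> num
Action: reduce (C -> num)


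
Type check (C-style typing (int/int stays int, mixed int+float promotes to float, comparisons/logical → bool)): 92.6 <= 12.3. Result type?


Operand types: float <= float
Rule: comparison yields bool
Result type: bool


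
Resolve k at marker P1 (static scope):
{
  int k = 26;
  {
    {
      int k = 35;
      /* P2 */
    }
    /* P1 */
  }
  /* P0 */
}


P1's block does not declare k; resolves to the enclosing declaration at depth 0
k = 26


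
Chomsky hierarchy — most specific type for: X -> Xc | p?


Left-linear: every RHS is a terminal or one nonterminal followed by a terminal
Classification: Type 3 (Regular)


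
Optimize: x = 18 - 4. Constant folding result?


18 - 4 = 14 at compile time
Optimized: x = 14


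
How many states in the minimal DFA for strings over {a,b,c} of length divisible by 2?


Track length mod 2: states 0..1, accept at 0
Minimal DFA: 2 states


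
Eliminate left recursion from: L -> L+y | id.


Left-recursive alternatives: L+y; non-recursive: id
Introduce L': L -> idL', L' -> +yL' | ε


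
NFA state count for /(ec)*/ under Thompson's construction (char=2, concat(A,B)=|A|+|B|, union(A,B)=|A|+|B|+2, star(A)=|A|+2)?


Syntax tree has 2 char leaf(s), 0 union(s), 1 star(s)
chars contribute 2×2 = 4; each union adds +2; each star adds +2
Total: 4 + 0 + 2 = 6 states


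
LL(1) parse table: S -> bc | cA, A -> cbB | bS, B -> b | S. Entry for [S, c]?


For [S, c]: 'c' ∈ FIRST(cA)
Entry: S -> cA


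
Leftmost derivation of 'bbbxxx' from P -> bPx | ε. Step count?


Derivation: P => bPx => bbPxx => bbbPxxx => bbbxxx
Steps: 4


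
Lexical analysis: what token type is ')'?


Pattern: delimiter/punctuation
Type: PUNCTUATION


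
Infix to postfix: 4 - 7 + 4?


Left to right (same or higher precedence on left)
Postfix: 4 7 - 4 +


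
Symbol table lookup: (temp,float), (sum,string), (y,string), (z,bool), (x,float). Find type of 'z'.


Lookup 'z' → type bool


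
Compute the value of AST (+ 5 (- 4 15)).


Evaluate inner: (- 4 15) = -11
Evaluate root: (+ 5 -11) = -6
Result: -6


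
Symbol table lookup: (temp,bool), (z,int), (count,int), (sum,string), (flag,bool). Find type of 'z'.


Lookup 'z' → type int


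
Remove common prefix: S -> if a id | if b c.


Common prefix: 'if'
Factored: S -> if S', S' -> a id | b c


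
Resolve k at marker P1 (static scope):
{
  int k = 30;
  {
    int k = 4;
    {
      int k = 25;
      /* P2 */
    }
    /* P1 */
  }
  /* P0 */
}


k declared in the same block as P1
k = 4


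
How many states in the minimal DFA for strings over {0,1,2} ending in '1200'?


Track the longest suffix of input matching a prefix of '1200': 5 classes (prefixes of length 0..4)
Minimal DFA: 5 states
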